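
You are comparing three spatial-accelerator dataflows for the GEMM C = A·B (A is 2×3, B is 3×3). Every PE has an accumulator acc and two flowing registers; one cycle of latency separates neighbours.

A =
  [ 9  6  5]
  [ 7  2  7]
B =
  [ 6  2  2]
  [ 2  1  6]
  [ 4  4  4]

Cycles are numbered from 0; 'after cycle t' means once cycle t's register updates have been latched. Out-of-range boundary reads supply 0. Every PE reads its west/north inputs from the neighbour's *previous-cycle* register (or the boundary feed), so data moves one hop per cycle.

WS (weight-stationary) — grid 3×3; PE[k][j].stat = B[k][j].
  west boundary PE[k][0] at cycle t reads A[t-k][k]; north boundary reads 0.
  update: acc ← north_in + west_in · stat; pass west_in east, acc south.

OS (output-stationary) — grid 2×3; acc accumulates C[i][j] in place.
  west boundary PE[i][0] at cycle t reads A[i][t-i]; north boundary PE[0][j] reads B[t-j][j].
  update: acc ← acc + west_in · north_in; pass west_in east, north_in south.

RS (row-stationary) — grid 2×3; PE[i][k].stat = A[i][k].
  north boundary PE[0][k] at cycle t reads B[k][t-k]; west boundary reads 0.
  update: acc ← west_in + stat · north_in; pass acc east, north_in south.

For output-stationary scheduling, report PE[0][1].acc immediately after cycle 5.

OS (2×3). Following PE[0][1] plus its west/north inputs:
  cycle 0: PE[0][0] → acc 54, east 9, south 6
  cycle 0: PE[0][1] → acc 0, east 0, south 0
  cycle 1: PE[0][0] → acc 66, east 6, south 2
  cycle 1: PE[0][1] → acc 18, east 9, south 2
  cycle 2: PE[0][0] → acc 86, east 5, south 4
  cycle 2: PE[0][1] → acc 24, east 6, south 1
  cycle 3: PE[0][0] → acc 86, east 0, south 0
  cycle 3: PE[0][1] → acc 44, east 5, south 4
  cycle 4: PE[0][0] → acc 86, east 0, south 0
  cycle 4: PE[0][1] → acc 44, east 0, south 0
  cycle 5: PE[0][0] → acc 86, east 0, south 0
  cycle 5: PE[0][1] → acc 44, east 0, south 0

PE[0][1].acc = 44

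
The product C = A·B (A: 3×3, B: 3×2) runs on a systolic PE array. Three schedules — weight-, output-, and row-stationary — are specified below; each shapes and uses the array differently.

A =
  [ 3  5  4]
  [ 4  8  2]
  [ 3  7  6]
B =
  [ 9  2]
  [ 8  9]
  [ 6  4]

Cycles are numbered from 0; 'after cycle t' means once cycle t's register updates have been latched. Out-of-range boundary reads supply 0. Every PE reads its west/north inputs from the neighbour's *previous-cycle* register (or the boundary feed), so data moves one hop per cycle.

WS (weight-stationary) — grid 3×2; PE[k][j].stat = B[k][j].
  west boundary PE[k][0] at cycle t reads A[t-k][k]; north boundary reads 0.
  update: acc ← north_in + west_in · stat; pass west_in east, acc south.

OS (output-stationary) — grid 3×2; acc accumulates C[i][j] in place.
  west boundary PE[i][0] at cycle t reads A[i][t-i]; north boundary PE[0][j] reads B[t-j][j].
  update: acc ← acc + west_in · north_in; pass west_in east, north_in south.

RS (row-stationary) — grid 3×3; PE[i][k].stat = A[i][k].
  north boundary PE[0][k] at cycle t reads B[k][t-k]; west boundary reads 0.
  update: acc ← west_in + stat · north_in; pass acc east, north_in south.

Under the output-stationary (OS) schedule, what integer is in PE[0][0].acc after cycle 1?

OS (3×2). Following PE[0][0] plus its west/north inputs:
  [0] (0,0) acc=27 (h:3 v:9)
  [1] (0,0) acc=67 (h:5 v:8)

PE[0][0].acc = 67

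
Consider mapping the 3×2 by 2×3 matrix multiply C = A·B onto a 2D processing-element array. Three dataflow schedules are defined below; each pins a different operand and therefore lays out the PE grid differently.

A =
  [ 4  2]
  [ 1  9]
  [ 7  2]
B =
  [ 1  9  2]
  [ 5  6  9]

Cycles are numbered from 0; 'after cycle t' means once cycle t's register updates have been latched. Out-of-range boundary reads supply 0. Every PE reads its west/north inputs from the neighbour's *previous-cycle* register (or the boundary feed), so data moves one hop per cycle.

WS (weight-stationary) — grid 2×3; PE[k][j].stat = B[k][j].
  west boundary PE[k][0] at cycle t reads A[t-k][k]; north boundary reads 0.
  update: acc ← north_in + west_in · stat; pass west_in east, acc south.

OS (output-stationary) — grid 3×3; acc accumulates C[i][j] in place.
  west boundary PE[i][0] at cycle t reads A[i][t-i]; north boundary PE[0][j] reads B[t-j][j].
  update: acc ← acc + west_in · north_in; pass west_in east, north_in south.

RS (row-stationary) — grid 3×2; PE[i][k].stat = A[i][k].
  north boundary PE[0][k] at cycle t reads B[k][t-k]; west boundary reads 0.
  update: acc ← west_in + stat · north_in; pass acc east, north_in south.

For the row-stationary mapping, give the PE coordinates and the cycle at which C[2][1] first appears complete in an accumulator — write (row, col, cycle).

Under RS, C[2][1] lands at PE[2][1]:
  0: (2,1).acc=0  regs=<0,0>
  1: (2,1).acc=0  regs=<0,0>
  2: (2,1).acc=0  regs=<0,0>
  3: (2,1).acc=17  regs=<17,5>
  4: (2,1).acc=75  regs=<75,6>

(row, col, cycle) = (2, 1, 4)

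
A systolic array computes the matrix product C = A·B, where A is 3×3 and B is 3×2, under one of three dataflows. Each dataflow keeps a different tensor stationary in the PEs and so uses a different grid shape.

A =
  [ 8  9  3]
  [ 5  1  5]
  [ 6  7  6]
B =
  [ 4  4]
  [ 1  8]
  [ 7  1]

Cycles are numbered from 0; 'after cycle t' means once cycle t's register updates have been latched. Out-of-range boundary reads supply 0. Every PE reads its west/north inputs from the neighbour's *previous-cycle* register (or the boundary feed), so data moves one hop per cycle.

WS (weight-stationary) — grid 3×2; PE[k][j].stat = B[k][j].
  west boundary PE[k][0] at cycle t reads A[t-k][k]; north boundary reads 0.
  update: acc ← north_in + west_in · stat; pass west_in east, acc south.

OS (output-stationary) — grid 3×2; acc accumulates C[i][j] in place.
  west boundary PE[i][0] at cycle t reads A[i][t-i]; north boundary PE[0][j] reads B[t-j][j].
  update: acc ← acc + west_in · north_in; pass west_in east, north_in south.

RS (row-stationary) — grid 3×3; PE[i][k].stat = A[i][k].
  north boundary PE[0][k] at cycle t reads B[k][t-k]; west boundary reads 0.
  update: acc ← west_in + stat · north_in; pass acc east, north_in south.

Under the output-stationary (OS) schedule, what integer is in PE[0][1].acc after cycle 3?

PE[0][1].acc = 107

OS on a 3×2 grid — tracing PE[0][1] and its feeders:
  cycle 0: PE[0][0] → acc 32, east 8, south 4
  cycle 0: PE[0][1] → acc 0, east 0, south 0
  cycle 1: PE[0][0] → acc 41, east 9, south 1
  cycle 1: PE[0][1] → acc 32, east 8, south 4
  cycle 2: PE[0][0] → acc 62, east 3, south 7
  cycle 2: PE[0][1] → acc 104, east 9, south 8
  cycle 3: PE[0][0] → acc 62, east 0, south 0
  cycle 3: PE[0][1] → acc 107, east 3, south 1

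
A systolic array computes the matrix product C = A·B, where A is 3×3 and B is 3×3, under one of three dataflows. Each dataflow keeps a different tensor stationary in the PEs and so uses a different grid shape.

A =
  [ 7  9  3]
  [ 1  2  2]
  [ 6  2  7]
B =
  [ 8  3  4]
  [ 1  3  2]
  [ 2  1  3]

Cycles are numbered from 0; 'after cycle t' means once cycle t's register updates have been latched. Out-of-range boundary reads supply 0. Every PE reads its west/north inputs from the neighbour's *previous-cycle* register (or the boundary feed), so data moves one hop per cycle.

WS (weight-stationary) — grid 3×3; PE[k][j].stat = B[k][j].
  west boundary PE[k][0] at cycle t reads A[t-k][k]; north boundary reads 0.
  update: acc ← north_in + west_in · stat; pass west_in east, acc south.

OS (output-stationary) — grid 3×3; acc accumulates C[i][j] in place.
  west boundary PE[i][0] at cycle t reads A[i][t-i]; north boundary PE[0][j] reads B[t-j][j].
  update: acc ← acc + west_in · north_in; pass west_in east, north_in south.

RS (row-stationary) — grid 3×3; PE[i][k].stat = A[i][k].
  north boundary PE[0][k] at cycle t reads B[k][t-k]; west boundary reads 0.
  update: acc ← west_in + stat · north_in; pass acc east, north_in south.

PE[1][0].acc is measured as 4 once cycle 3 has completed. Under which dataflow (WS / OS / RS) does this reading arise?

dataflow = RS

WS (3×3 grid), PE[1][0]:
  0: (1,0).acc=0  regs=<0,0>
  1: (1,0).acc=65  regs=<9,65>
  2: (1,0).acc=10  regs=<2,10>
  3: (1,0).acc=50  regs=<2,50>
OS (3×3 grid), PE[1][0]:
  0: (1,0).acc=0  regs=<0,0>
  1: (1,0).acc=8  regs=<1,8>
  2: (1,0).acc=10  regs=<2,1>
  3: (1,0).acc=14  regs=<2,2>
RS (3×3 grid), PE[1][0]:
  0: (1,0).acc=0  regs=<0,0>
  1: (1,0).acc=8  regs=<8,8>
  2: (1,0).acc=3  regs=<3,3>
  3: (1,0).acc=4  regs=<4,4>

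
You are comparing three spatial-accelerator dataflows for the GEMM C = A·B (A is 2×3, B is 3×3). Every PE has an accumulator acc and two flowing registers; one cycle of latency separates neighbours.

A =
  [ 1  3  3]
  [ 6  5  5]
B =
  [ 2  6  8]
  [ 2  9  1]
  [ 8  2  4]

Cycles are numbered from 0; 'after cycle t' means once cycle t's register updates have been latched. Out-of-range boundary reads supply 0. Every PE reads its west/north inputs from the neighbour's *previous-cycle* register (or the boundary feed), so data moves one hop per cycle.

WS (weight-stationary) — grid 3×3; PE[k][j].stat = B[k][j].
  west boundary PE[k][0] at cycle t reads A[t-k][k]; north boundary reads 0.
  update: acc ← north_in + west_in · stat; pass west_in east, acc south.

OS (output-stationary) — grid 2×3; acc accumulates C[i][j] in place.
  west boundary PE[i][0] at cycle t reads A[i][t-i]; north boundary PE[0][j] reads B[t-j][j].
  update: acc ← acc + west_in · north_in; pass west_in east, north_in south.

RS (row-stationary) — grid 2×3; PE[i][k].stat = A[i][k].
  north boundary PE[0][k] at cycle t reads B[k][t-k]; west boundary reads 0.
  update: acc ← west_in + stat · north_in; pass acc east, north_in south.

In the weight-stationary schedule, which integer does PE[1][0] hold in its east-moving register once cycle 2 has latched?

WS 3×3: PE[1][0] cycle-by-cycle (with neighbour feeds):
  @0  [0,0]  acc 2  |  →1  ↓2
  @0  [1,0]  acc 0  |  →0  ↓0
  @1  [0,0]  acc 12  |  →6  ↓12
  @1  [1,0]  acc 8  |  →3  ↓8
  @2  [0,0]  acc 0  |  →0  ↓0
  @2  [1,0]  acc 22  |  →5  ↓22

register = 5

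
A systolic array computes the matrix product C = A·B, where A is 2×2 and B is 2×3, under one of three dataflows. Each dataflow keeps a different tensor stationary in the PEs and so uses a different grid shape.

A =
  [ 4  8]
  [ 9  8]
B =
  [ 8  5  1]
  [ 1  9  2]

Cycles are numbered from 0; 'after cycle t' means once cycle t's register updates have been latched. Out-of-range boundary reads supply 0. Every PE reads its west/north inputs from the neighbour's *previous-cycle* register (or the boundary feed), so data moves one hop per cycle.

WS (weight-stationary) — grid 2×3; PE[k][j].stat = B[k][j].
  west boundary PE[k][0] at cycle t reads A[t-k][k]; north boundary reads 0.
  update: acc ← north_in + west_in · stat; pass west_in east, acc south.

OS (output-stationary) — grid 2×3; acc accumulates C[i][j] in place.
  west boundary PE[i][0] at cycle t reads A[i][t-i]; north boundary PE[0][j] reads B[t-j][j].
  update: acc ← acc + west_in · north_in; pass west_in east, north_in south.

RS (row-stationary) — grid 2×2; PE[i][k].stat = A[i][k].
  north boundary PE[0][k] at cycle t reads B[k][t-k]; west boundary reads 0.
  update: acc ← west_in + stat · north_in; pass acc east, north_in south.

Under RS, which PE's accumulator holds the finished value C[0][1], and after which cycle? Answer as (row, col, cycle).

(row, col, cycle) = (0, 1, 2)

RS: C[0][1] accumulates in PE[0][1]:
  cycle 0: PE[0][1] → acc 0, east 0, south 0
  cycle 1: PE[0][1] → acc 40, east 40, south 1
  cycle 2: PE[0][1] → acc 92, east 92, south 9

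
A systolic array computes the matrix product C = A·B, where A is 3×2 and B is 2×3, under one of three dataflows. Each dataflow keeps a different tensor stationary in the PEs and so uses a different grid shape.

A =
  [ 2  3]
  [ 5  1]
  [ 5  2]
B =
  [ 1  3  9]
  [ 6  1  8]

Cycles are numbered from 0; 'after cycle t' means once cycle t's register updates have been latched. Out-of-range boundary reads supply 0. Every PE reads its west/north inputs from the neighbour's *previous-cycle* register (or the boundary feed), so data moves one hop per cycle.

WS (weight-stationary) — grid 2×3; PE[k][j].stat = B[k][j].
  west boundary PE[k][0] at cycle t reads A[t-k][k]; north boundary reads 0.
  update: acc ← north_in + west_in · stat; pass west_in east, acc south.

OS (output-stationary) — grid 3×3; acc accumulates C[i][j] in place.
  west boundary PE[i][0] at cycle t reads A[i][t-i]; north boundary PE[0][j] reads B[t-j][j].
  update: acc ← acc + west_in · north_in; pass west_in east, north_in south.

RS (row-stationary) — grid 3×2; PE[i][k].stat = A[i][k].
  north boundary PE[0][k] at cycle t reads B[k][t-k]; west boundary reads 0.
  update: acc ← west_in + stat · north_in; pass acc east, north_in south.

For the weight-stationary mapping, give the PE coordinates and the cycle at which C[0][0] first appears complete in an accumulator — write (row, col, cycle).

(row, col, cycle) = (1, 0, 1)

Under WS, C[0][0] lands at PE[1][0]:
  c0 r1c0: 0 / 0 / 0
  c1 r1c0: 20 / 3 / 20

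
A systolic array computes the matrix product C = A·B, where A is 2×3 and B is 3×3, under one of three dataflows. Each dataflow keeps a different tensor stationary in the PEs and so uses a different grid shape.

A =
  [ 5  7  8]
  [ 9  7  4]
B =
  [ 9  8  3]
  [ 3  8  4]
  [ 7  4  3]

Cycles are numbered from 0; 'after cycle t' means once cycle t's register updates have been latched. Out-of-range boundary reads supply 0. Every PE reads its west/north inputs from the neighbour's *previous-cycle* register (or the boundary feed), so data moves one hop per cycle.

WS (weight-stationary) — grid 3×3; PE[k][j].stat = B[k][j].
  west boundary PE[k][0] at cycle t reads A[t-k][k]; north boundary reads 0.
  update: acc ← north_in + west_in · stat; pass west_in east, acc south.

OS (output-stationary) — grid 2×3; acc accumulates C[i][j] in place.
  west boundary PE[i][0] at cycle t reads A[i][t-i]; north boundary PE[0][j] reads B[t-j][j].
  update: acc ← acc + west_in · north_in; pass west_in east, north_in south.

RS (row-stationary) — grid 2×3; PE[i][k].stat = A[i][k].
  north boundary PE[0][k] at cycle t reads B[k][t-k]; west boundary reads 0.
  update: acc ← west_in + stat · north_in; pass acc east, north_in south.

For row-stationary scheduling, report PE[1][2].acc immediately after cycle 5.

Tracing RS — 2×3 array, target PE[1][2]:
  c0 r0c2: 0 / 0 / 0
  c0 r1c1: 0 / 0 / 0
  c0 r1c2: 0 / 0 / 0
  c1 r0c2: 0 / 0 / 0
  c1 r1c1: 0 / 0 / 0
  c1 r1c2: 0 / 0 / 0
  c2 r0c2: 122 / 122 / 7
  c2 r1c1: 102 / 102 / 3
  c2 r1c2: 0 / 0 / 0
  c3 r0c2: 128 / 128 / 4
  c3 r1c1: 128 / 128 / 8
  c3 r1c2: 130 / 130 / 7
  c4 r0c2: 67 / 67 / 3
  c4 r1c1: 55 / 55 / 4
  c4 r1c2: 144 / 144 / 4
  c5 r0c2: 0 / 0 / 0
  c5 r1c1: 0 / 0 / 0
  c5 r1c2: 67 / 67 / 3

PE[1][2].acc = 67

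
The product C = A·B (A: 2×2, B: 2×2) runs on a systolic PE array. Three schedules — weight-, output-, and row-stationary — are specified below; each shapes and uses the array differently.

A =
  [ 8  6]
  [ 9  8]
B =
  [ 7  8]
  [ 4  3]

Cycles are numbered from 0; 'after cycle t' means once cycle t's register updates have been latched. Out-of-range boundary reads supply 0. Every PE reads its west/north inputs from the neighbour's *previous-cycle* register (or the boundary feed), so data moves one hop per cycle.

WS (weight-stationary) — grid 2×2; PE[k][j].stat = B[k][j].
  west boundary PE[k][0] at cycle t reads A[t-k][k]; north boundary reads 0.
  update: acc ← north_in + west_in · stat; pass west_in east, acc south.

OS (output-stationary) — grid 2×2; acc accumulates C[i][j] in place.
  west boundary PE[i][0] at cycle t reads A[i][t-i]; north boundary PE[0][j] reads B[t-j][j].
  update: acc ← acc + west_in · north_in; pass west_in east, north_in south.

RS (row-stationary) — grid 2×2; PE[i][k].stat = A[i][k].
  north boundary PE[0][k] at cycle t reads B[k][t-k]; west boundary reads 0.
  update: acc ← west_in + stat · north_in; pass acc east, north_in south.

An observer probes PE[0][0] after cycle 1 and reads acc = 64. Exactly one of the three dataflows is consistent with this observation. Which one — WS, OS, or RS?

dataflow = RS

— WS: 2×2; PE[0][0] trace:
  step 0 · PE0,0: acc=56; fwd→8 fwd↓56
  step 1 · PE0,0: acc=63; fwd→9 fwd↓63
— OS: 2×2; PE[0][0] trace:
  step 0 · PE0,0: acc=56; fwd→8 fwd↓7
  step 1 · PE0,0: acc=80; fwd→6 fwd↓4
— RS: 2×2; PE[0][0] trace:
  step 0 · PE0,0: acc=56; fwd→56 fwd↓7
  step 1 · PE0,0: acc=64; fwd→64 fwd↓8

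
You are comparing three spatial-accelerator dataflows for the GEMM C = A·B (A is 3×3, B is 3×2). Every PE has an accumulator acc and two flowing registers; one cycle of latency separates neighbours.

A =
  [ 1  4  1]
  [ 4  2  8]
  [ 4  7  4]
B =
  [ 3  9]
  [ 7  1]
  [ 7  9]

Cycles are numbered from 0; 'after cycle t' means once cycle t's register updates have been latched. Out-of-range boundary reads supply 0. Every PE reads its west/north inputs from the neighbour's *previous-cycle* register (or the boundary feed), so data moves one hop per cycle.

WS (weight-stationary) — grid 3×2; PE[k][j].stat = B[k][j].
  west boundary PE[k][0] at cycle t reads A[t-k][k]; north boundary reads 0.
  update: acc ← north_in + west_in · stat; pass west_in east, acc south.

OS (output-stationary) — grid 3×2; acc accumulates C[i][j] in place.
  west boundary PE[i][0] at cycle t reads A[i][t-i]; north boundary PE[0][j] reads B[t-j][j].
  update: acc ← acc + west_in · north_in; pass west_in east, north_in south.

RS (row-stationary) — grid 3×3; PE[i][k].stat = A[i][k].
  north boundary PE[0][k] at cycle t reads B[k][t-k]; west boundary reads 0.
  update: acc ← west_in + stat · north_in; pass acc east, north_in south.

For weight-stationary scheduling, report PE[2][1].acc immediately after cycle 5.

Tracing WS — 3×2 array, target PE[2][1]:
  0: (1,1).acc=0  regs=<0,0>
  0: (2,0).acc=0  regs=<0,0>
  0: (2,1).acc=0  regs=<0,0>
  1: (1,1).acc=0  regs=<0,0>
  1: (2,0).acc=0  regs=<0,0>
  1: (2,1).acc=0  regs=<0,0>
  2: (1,1).acc=13  regs=<4,13>
  2: (2,0).acc=38  regs=<1,38>
  2: (2,1).acc=0  regs=<0,0>
  3: (1,1).acc=38  regs=<2,38>
  3: (2,0).acc=82  regs=<8,82>
  3: (2,1).acc=22  regs=<1,22>
  4: (1,1).acc=43  regs=<7,43>
  4: (2,0).acc=89  regs=<4,89>
  4: (2,1).acc=110  regs=<8,110>
  5: (1,1).acc=0  regs=<0,0>
  5: (2,0).acc=0  regs=<0,0>
  5: (2,1).acc=79  regs=<4,79>

PE[2][1].acc = 79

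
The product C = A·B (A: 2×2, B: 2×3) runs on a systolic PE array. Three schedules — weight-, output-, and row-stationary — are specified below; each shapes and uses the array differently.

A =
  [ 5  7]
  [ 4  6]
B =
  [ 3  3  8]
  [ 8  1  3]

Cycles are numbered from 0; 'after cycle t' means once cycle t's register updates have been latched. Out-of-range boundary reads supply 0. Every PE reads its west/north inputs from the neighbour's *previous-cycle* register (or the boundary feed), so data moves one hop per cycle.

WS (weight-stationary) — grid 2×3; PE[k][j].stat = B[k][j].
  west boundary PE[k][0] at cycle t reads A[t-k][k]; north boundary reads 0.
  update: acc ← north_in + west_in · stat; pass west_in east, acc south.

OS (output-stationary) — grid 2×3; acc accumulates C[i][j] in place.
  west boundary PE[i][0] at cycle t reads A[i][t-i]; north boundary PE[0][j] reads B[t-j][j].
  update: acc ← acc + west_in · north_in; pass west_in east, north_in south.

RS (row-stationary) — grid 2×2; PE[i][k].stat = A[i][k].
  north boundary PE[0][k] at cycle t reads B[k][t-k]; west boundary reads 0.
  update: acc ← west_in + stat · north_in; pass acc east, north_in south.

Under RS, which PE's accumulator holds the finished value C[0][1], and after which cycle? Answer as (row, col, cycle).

Under RS, C[0][1] lands at PE[0][1]:
  c0 r0c1: 0 / 0 / 0
  c1 r0c1: 71 / 71 / 8
  c2 r0c1: 22 / 22 / 1

(row, col, cycle) = (0, 1, 2)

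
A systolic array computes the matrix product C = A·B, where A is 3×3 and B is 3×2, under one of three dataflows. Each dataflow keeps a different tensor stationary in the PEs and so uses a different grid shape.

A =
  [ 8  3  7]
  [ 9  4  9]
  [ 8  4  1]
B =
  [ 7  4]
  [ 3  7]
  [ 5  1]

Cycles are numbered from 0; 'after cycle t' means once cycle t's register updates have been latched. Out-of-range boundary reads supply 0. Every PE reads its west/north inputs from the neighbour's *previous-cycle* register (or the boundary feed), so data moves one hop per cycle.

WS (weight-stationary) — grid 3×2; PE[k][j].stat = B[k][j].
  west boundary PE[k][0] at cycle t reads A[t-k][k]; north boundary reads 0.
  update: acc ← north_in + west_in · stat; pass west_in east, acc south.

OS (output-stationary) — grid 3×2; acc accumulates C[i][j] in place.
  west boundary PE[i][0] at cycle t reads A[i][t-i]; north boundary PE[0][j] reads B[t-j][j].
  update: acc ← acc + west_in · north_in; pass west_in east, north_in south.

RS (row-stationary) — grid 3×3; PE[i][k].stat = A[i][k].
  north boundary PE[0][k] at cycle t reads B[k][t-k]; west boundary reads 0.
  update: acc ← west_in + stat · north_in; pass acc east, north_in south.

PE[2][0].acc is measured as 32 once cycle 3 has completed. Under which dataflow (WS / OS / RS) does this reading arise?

dataflow = RS

— WS: 3×2; PE[2][0] trace:
  c0 r2c0: 0 / 0 / 0
  c1 r2c0: 0 / 0 / 0
  c2 r2c0: 100 / 7 / 100
  c3 r2c0: 120 / 9 / 120
— OS: 3×2; PE[2][0] trace:
  c0 r2c0: 0 / 0 / 0
  c1 r2c0: 0 / 0 / 0
  c2 r2c0: 56 / 8 / 7
  c3 r2c0: 68 / 4 / 3
— RS: 3×3; PE[2][0] trace:
  c0 r2c0: 0 / 0 / 0
  c1 r2c0: 0 / 0 / 0
  c2 r2c0: 56 / 56 / 7
  c3 r2c0: 32 / 32 / 4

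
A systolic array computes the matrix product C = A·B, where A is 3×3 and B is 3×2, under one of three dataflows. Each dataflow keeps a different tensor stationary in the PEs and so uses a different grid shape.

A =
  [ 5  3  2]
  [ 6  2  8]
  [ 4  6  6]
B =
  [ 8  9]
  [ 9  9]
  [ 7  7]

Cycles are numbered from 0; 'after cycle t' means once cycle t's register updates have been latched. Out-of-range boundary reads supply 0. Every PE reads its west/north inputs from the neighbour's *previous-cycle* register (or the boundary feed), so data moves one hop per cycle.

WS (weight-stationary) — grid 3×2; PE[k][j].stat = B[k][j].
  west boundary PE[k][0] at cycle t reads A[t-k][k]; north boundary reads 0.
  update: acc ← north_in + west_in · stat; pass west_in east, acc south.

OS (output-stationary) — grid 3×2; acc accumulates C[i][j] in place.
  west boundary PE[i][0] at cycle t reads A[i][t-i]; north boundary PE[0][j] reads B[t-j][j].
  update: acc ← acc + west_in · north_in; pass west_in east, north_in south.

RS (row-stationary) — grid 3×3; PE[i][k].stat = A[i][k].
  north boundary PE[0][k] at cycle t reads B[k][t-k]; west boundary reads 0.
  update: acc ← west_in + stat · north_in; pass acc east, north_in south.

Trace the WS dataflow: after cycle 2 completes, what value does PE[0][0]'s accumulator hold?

PE[0][0].acc = 32

WS 3×2: PE[0][0] cycle-by-cycle (with neighbour feeds):
  c0 r0c0: 40 / 5 / 40
  c1 r0c0: 48 / 6 / 48
  c2 r0c0: 32 / 4 / 32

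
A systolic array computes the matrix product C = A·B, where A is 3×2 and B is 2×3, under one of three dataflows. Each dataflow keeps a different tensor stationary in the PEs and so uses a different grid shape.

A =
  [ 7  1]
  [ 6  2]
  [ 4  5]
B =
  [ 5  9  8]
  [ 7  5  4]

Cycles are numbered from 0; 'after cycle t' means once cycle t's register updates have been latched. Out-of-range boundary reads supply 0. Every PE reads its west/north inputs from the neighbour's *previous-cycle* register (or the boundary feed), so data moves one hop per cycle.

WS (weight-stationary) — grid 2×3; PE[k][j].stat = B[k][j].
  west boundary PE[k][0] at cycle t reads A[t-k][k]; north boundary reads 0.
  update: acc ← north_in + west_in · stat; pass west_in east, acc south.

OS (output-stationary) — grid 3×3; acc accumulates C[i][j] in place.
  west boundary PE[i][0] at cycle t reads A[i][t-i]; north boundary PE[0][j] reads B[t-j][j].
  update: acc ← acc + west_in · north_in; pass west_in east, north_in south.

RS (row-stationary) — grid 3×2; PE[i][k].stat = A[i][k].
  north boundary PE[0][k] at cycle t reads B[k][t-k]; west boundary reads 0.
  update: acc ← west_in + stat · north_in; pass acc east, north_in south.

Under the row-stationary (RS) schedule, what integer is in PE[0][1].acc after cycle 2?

Tracing RS — 3×2 array, target PE[0][1]:
  after 0 — PE[0][0] acc=35, pass-E 35, pass-S 5
  after 0 — PE[0][1] acc=0, pass-E 0, pass-S 0
  after 1 — PE[0][0] acc=63, pass-E 63, pass-S 9
  after 1 — PE[0][1] acc=42, pass-E 42, pass-S 7
  after 2 — PE[0][0] acc=56, pass-E 56, pass-S 8
  after 2 — PE[0][1] acc=68, pass-E 68, pass-S 5

PE[0][1].acc = 68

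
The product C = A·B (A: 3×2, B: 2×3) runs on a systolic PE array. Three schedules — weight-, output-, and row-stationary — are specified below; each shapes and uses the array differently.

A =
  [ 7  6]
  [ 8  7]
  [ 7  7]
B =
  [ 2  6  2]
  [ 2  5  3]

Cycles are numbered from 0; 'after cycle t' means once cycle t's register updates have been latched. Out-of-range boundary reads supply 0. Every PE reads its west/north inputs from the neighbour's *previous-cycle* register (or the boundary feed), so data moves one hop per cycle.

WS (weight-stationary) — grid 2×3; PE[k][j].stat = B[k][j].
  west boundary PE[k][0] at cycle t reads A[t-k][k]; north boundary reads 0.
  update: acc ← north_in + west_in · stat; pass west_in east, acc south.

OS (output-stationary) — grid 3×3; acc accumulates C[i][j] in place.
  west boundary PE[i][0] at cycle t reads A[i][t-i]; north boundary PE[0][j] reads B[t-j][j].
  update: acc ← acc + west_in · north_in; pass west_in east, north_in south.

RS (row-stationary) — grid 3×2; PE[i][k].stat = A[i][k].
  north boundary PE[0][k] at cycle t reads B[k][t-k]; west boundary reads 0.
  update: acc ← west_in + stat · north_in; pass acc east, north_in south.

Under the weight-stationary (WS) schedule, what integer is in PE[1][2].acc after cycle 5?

Tracing WS — 2×3 array, target PE[1][2]:
  cycle 0: PE[0][2] → acc 0, east 0, south 0
  cycle 0: PE[1][1] → acc 0, east 0, south 0
  cycle 0: PE[1][2] → acc 0, east 0, south 0
  cycle 1: PE[0][2] → acc 0, east 0, south 0
  cycle 1: PE[1][1] → acc 0, east 0, south 0
  cycle 1: PE[1][2] → acc 0, east 0, south 0
  cycle 2: PE[0][2] → acc 14, east 7, south 14
  cycle 2: PE[1][1] → acc 72, east 6, south 72
  cycle 2: PE[1][2] → acc 0, east 0, south 0
  cycle 3: PE[0][2] → acc 16, east 8, south 16
  cycle 3: PE[1][1] → acc 83, east 7, south 83
  cycle 3: PE[1][2] → acc 32, east 6, south 32
  cycle 4: PE[0][2] → acc 14, east 7, south 14
  cycle 4: PE[1][1] → acc 77, east 7, south 77
  cycle 4: PE[1][2] → acc 37, east 7, south 37
  cycle 5: PE[0][2] → acc 0, east 0, south 0
  cycle 5: PE[1][1] → acc 0, east 0, south 0
  cycle 5: PE[1][2] → acc 35, east 7, south 35

PE[1][2].acc = 35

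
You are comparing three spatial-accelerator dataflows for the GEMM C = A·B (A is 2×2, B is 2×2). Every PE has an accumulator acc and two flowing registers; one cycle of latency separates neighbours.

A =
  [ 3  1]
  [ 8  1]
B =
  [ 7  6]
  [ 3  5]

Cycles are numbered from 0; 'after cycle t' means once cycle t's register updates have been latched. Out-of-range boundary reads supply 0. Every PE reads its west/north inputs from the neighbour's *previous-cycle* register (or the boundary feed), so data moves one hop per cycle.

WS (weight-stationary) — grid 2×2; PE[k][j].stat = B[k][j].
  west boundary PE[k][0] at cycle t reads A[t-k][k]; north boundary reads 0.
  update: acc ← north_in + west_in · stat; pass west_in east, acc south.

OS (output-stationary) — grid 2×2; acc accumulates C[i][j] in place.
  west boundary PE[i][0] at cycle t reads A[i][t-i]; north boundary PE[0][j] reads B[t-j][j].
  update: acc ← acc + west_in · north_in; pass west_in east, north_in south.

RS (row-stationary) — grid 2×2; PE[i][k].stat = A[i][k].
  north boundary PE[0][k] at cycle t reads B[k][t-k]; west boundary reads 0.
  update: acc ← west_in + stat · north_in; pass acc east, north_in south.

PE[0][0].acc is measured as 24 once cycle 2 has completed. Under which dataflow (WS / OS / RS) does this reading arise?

dataflow = OS

WS [2×2] PE[0][0] across cycles:
  [0] (0,0) acc=21 (h:3 v:21)
  [1] (0,0) acc=56 (h:8 v:56)
  [2] (0,0) acc=0 (h:0 v:0)
OS [2×2] PE[0][0] across cycles:
  [0] (0,0) acc=21 (h:3 v:7)
  [1] (0,0) acc=24 (h:1 v:3)
  [2] (0,0) acc=24 (h:0 v:0)
RS [2×2] PE[0][0] across cycles:
  [0] (0,0) acc=21 (h:21 v:7)
  [1] (0,0) acc=18 (h:18 v:6)
  [2] (0,0) acc=0 (h:0 v:0)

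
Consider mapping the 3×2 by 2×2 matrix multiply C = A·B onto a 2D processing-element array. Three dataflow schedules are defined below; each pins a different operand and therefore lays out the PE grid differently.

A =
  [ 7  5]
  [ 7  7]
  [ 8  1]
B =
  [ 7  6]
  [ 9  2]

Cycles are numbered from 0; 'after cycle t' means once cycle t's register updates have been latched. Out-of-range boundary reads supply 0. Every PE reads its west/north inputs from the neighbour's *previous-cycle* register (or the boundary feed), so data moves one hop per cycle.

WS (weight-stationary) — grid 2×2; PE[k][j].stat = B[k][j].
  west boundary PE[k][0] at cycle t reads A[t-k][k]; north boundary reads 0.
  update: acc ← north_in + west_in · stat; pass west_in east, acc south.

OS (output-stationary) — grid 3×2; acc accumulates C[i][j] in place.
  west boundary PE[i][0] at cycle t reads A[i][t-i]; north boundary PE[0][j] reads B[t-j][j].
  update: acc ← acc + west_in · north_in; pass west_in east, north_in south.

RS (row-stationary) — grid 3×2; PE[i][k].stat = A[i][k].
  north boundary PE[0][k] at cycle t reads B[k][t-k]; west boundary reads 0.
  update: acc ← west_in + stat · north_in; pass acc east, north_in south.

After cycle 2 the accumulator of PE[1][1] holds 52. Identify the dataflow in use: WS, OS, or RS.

Under WS (2×2), PE[1][1]:
  t=0 PE[1][1]: acc=0 h=0 v=0
  t=1 PE[1][1]: acc=0 h=0 v=0
  t=2 PE[1][1]: acc=52 h=5 v=52
Under OS (3×2), PE[1][1]:
  t=0 PE[1][1]: acc=0 h=0 v=0
  t=1 PE[1][1]: acc=0 h=0 v=0
  t=2 PE[1][1]: acc=42 h=7 v=6
Under RS (3×2), PE[1][1]:
  t=0 PE[1][1]: acc=0 h=0 v=0
  t=1 PE[1][1]: acc=0 h=0 v=0
  t=2 PE[1][1]: acc=112 h=112 v=9

dataflow = WS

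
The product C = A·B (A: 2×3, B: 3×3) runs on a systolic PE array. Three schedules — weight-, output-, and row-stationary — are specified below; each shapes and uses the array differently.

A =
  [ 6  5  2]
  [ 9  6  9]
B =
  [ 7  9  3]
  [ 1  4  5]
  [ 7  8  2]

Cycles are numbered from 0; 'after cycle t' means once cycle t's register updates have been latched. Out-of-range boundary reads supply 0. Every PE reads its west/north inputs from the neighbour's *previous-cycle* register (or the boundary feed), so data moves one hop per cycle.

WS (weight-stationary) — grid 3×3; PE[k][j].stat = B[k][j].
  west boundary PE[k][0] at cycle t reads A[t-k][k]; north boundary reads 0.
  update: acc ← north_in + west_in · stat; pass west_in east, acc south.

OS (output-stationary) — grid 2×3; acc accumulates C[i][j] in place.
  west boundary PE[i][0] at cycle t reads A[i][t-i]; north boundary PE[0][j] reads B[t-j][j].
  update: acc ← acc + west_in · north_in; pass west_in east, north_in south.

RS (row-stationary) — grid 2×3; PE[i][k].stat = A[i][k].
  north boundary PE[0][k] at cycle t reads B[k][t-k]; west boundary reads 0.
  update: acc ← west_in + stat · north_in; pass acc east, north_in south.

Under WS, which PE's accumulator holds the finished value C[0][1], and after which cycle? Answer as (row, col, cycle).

(row, col, cycle) = (2, 1, 3)

WS — PE[2][1] is where C[0][1] collects:
  0: (2,1).acc=0  regs=<0,0>
  1: (2,1).acc=0  regs=<0,0>
  2: (2,1).acc=0  regs=<0,0>
  3: (2,1).acc=90  regs=<2,90>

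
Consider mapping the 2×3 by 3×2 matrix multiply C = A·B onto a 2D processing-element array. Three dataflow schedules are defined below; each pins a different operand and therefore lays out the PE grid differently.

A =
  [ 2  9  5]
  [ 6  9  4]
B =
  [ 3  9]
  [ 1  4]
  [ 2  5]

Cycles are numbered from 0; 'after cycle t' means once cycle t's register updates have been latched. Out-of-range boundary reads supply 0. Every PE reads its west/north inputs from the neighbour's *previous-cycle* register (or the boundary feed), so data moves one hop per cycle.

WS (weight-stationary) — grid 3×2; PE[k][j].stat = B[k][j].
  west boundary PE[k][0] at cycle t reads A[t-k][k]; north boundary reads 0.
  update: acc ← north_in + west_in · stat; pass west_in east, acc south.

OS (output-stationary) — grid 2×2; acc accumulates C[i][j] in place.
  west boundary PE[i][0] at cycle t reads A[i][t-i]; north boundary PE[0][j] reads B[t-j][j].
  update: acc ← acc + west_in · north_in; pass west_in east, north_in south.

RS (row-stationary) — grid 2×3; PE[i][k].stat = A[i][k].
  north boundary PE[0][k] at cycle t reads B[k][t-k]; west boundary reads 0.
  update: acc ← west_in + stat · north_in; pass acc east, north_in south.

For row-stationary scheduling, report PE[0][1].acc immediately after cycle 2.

Tracing RS — 2×3 array, target PE[0][1]:
  cycle 0: PE[0][0] → acc 6, east 6, south 3
  cycle 0: PE[0][1] → acc 0, east 0, south 0
  cycle 1: PE[0][0] → acc 18, east 18, south 9
  cycle 1: PE[0][1] → acc 15, east 15, south 1
  cycle 2: PE[0][0] → acc 0, east 0, south 0
  cycle 2: PE[0][1] → acc 54, east 54, south 4

PE[0][1].acc = 54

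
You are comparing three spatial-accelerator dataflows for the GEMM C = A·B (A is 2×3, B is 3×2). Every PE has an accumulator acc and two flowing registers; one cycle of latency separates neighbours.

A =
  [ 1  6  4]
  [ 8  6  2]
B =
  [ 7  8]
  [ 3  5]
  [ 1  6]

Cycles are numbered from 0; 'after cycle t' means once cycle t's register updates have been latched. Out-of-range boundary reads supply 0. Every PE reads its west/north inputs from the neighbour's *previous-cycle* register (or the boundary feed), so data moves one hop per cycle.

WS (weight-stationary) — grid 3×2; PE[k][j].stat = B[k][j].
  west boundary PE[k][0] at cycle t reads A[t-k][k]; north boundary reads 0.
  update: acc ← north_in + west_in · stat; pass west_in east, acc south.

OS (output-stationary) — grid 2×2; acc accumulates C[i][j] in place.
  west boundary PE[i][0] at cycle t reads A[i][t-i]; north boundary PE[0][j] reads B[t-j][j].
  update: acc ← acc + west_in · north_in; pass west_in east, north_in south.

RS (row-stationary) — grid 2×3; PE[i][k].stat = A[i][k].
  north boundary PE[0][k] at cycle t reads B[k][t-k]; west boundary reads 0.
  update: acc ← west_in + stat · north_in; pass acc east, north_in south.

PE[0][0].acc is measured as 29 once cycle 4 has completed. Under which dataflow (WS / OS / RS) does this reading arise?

dataflow = OS

Under WS (3×2), PE[0][0]:
  0: (0,0).acc=7  regs=<1,7>
  1: (0,0).acc=56  regs=<8,56>
  2: (0,0).acc=0  regs=<0,0>
  3: (0,0).acc=0  regs=<0,0>
  4: (0,0).acc=0  regs=<0,0>
Under OS (2×2), PE[0][0]:
  0: (0,0).acc=7  regs=<1,7>
  1: (0,0).acc=25  regs=<6,3>
  2: (0,0).acc=29  regs=<4,1>
  3: (0,0).acc=29  regs=<0,0>
  4: (0,0).acc=29  regs=<0,0>
Under RS (2×3), PE[0][0]:
  0: (0,0).acc=7  regs=<7,7>
  1: (0,0).acc=8  regs=<8,8>
  2: (0,0).acc=0  regs=<0,0>
  3: (0,0).acc=0  regs=<0,0>
  4: (0,0).acc=0  regs=<0,0>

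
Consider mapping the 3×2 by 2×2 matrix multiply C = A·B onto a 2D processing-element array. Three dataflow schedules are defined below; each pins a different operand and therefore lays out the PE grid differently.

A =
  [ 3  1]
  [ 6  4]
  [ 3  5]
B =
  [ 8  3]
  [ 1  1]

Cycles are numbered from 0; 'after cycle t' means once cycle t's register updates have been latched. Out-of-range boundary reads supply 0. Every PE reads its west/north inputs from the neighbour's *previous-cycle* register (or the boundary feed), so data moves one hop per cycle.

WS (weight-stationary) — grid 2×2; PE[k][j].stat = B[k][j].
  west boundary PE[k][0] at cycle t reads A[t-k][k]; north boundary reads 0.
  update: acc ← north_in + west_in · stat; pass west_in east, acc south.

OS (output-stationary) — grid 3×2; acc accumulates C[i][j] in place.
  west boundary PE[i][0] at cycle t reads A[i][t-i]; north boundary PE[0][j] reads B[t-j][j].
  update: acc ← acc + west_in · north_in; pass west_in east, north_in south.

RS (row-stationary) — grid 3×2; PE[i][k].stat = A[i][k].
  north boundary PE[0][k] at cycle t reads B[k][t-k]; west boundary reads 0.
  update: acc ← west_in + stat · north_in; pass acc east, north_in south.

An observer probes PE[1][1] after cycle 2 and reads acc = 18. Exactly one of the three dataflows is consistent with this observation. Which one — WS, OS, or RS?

dataflow = OS

Under WS (2×2), PE[1][1]:
  0: (1,1).acc=0  regs=<0,0>
  1: (1,1).acc=0  regs=<0,0>
  2: (1,1).acc=10  regs=<1,10>
Under OS (3×2), PE[1][1]:
  0: (1,1).acc=0  regs=<0,0>
  1: (1,1).acc=0  regs=<0,0>
  2: (1,1).acc=18  regs=<6,3>
Under RS (3×2), PE[1][1]:
  0: (1,1).acc=0  regs=<0,0>
  1: (1,1).acc=0  regs=<0,0>
  2: (1,1).acc=52  regs=<52,1>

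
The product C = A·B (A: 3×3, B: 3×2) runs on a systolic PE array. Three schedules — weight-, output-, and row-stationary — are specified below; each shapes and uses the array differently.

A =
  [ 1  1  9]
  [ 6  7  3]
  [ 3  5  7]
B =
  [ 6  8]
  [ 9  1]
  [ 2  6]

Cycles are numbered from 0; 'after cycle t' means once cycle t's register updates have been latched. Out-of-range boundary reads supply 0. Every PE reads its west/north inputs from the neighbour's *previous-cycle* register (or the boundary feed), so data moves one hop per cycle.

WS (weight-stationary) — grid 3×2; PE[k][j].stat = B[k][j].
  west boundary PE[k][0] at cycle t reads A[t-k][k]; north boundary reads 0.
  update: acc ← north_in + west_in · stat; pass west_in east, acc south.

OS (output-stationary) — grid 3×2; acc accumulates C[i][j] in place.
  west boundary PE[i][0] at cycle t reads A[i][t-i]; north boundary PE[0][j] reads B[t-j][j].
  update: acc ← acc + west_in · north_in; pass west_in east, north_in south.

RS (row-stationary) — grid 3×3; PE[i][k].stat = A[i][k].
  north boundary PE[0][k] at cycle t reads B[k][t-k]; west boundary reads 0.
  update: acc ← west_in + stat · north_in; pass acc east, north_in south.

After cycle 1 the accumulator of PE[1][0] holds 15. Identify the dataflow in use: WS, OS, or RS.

— WS: 3×2; PE[1][0] trace:
  step 0 · PE1,0: acc=0; fwd→0 fwd↓0
  step 1 · PE1,0: acc=15; fwd→1 fwd↓15
— OS: 3×2; PE[1][0] trace:
  step 0 · PE1,0: acc=0; fwd→0 fwd↓0
  step 1 · PE1,0: acc=36; fwd→6 fwd↓6
— RS: 3×3; PE[1][0] trace:
  step 0 · PE1,0: acc=0; fwd→0 fwd↓0
  step 1 · PE1,0: acc=36; fwd→36 fwd↓6

dataflow = WS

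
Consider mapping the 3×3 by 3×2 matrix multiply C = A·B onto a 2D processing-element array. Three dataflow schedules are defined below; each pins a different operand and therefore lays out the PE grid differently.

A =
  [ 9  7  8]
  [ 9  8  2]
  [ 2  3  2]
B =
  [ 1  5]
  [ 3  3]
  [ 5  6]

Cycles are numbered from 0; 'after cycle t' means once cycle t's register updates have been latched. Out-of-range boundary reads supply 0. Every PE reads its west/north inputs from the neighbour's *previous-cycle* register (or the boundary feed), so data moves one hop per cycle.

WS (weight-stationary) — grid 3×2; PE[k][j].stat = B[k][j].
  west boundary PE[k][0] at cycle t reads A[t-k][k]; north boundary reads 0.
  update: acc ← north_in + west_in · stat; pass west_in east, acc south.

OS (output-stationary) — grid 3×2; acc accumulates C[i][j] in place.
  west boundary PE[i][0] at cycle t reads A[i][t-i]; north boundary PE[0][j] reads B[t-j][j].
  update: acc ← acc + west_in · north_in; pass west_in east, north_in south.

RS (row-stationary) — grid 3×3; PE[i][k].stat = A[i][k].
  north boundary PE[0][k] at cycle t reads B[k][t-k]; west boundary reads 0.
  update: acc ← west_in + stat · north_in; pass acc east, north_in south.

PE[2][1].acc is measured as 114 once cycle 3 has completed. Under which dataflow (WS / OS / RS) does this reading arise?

Under WS (3×2), PE[2][1]:
  t=0 PE[2][1]: acc=0 h=0 v=0
  t=1 PE[2][1]: acc=0 h=0 v=0
  t=2 PE[2][1]: acc=0 h=0 v=0
  t=3 PE[2][1]: acc=114 h=8 v=114
Under OS (3×2), PE[2][1]:
  t=0 PE[2][1]: acc=0 h=0 v=0
  t=1 PE[2][1]: acc=0 h=0 v=0
  t=2 PE[2][1]: acc=0 h=0 v=0
  t=3 PE[2][1]: acc=10 h=2 v=5
Under RS (3×3), PE[2][1]:
  t=0 PE[2][1]: acc=0 h=0 v=0
  t=1 PE[2][1]: acc=0 h=0 v=0
  t=2 PE[2][1]: acc=0 h=0 v=0
  t=3 PE[2][1]: acc=11 h=11 v=3

dataflow = WS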